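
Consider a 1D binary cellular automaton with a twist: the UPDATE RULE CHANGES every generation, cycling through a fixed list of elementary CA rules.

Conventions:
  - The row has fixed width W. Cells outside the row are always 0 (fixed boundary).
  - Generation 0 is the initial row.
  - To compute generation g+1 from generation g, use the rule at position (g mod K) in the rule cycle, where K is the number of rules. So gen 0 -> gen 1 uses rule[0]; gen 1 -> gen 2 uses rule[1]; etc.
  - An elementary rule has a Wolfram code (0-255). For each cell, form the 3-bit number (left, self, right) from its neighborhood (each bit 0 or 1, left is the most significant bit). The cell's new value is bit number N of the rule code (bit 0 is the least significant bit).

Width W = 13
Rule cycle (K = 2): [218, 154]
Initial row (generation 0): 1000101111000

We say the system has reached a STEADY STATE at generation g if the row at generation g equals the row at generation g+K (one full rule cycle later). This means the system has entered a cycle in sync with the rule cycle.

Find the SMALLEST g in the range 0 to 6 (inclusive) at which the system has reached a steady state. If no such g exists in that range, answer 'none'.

Gen 0: 1000101111000
Gen 1 (rule 218): 0101001111100
Gen 2 (rule 154): 1000111111010
Gen 3 (rule 218): 0101111111001
Gen 4 (rule 154): 1001111110110
Gen 5 (rule 218): 0111111110111
Gen 6 (rule 154): 1111111100110
Gen 7 (rule 218): 1111111111111
Gen 8 (rule 154): 1111111111110

Answer: none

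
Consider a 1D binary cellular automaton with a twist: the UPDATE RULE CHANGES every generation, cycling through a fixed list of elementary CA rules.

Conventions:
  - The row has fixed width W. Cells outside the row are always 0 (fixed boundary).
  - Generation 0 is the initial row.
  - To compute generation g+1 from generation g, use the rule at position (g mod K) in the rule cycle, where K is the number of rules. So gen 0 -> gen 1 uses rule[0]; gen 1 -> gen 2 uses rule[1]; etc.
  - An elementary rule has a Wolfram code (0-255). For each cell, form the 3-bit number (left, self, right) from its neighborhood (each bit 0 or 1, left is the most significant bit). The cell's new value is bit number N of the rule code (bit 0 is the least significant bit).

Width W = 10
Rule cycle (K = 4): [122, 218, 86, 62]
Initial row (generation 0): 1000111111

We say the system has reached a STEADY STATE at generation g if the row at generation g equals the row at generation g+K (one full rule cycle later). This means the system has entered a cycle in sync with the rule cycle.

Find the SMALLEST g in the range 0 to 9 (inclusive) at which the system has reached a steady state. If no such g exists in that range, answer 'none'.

Gen 0: 1000111111
Gen 1 (rule 122): 0101100001
Gen 2 (rule 218): 1001110010
Gen 3 (rule 86): 1110011111
Gen 4 (rule 62): 1001110000
Gen 5 (rule 122): 0111011000
Gen 6 (rule 218): 1111011100
Gen 7 (rule 86): 0001000110
Gen 8 (rule 62): 0011101101
Gen 9 (rule 122): 0110111110
Gen 10 (rule 218): 1110111111
Gen 11 (rule 86): 0010000001
Gen 12 (rule 62): 0111000011
Gen 13 (rule 122): 1101100111

Answer: none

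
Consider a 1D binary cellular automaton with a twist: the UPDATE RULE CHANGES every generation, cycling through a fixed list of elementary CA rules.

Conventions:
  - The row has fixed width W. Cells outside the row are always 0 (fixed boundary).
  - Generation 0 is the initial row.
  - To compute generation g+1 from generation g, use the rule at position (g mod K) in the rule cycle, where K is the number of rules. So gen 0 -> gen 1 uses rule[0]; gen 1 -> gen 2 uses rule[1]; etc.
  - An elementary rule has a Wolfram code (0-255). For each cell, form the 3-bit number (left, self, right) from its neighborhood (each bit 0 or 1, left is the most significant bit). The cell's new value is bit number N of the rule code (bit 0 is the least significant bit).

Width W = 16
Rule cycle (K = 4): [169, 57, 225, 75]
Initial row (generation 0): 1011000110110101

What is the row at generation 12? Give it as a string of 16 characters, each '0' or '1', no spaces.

Answer: 1111001110011000

Derivation:
Gen 0: 1011000110110101
Gen 1 (rule 169): 0110010101101010
Gen 2 (rule 57): 0101001011010101
Gen 3 (rule 225): 0010000101101010
Gen 4 (rule 75): 1100111001100000
Gen 5 (rule 169): 1000110001001111
Gen 6 (rule 57): 0110101100101000
Gen 7 (rule 225): 0011010100010011
Gen 8 (rule 75): 1111000001100111
Gen 9 (rule 169): 1110011101000110
Gen 10 (rule 57): 1001010010110101
Gen 11 (rule 225): 0000100001011010
Gen 12 (rule 75): 1111001110011000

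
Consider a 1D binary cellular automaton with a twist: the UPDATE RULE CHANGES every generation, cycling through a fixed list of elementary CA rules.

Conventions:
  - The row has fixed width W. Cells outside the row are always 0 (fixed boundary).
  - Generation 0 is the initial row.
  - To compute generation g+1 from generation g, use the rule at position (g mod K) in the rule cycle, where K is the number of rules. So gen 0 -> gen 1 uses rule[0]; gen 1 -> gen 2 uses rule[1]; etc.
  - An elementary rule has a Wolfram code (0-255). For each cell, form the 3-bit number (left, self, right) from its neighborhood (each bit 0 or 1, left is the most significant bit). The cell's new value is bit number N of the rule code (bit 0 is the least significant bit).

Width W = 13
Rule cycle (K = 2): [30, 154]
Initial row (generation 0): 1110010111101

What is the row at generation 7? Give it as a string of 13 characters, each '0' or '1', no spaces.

Gen 0: 1110010111101
Gen 1 (rule 30): 1001110100001
Gen 2 (rule 154): 0111100010010
Gen 3 (rule 30): 1100010111111
Gen 4 (rule 154): 1010100111110
Gen 5 (rule 30): 1010111100001
Gen 6 (rule 154): 0000111010010
Gen 7 (rule 30): 0001100011111

Answer: 0001100011111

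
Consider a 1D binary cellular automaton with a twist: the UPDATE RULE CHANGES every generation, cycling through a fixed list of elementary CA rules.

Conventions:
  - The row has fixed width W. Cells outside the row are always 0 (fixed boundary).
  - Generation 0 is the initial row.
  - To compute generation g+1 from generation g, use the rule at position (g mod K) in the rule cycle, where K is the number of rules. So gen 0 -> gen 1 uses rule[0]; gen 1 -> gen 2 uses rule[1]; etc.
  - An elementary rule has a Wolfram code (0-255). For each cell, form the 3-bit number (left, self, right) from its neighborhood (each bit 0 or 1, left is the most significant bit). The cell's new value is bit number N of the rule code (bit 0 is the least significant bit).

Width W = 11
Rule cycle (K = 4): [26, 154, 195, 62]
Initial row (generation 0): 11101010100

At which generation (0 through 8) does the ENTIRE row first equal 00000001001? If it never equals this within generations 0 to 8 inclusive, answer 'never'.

Answer: never

Derivation:
Gen 0: 11101010100
Gen 1 (rule 26): 10000000010
Gen 2 (rule 154): 01000000101
Gen 3 (rule 195): 10011111000
Gen 4 (rule 62): 11110000100
Gen 5 (rule 26): 10001001010
Gen 6 (rule 154): 01010110001
Gen 7 (rule 195): 10000010110
Gen 8 (rule 62): 11000111101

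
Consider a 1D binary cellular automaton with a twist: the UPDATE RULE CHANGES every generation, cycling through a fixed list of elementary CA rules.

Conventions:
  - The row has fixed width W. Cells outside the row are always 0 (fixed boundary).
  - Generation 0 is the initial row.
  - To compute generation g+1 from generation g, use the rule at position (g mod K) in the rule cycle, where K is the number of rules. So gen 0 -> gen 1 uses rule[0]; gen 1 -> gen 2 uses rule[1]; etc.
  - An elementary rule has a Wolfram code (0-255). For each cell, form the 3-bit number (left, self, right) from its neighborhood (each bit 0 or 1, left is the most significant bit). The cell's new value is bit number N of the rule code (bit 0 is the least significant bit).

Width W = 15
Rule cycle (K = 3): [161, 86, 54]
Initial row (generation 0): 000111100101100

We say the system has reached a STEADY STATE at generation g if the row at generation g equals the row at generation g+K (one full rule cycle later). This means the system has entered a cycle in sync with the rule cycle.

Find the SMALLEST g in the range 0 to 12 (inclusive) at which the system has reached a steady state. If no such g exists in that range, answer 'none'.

Answer: 6

Derivation:
Gen 0: 000111100101100
Gen 1 (rule 161): 110011000010001
Gen 2 (rule 86): 011101100111011
Gen 3 (rule 54): 100010011000100
Gen 4 (rule 161): 001000000010001
Gen 5 (rule 86): 011100000111011
Gen 6 (rule 54): 100010001000100
Gen 7 (rule 161): 001000100010001
Gen 8 (rule 86): 011101110111011
Gen 9 (rule 54): 100010001000100
Gen 10 (rule 161): 001000100010001
Gen 11 (rule 86): 011101110111011
Gen 12 (rule 54): 100010001000100
Gen 13 (rule 161): 001000100010001
Gen 14 (rule 86): 011101110111011
Gen 15 (rule 54): 100010001000100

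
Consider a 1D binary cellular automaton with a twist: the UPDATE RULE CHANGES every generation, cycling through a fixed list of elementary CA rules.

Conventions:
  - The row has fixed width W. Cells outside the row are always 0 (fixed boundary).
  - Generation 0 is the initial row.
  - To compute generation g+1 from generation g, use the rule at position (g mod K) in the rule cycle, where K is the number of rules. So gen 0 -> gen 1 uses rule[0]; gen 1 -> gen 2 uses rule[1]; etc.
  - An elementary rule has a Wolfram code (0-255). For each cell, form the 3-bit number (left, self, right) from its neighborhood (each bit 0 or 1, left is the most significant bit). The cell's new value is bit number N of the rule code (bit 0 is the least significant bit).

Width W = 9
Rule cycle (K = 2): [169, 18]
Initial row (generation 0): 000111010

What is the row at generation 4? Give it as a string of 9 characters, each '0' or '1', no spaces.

Gen 0: 000111010
Gen 1 (rule 169): 110110100
Gen 2 (rule 18): 000000010
Gen 3 (rule 169): 111111000
Gen 4 (rule 18): 000000100

Answer: 000000100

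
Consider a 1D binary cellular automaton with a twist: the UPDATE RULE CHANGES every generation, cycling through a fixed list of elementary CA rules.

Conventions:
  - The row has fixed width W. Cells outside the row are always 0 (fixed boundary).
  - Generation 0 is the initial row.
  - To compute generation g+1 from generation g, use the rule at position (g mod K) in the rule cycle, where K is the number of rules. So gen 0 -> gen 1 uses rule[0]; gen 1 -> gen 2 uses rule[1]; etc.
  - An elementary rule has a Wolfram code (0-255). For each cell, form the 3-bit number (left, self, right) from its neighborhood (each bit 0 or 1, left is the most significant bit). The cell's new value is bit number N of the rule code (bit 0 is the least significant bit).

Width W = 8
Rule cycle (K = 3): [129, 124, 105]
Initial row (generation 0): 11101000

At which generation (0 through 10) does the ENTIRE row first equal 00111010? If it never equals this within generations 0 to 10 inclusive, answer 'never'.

Gen 0: 11101000
Gen 1 (rule 129): 01000011
Gen 2 (rule 124): 01100011
Gen 3 (rule 105): 01101011
Gen 4 (rule 129): 00000000
Gen 5 (rule 124): 00000000
Gen 6 (rule 105): 11111111
Gen 7 (rule 129): 01111110
Gen 8 (rule 124): 01000011
Gen 9 (rule 105): 00011011
Gen 10 (rule 129): 11000000

Answer: never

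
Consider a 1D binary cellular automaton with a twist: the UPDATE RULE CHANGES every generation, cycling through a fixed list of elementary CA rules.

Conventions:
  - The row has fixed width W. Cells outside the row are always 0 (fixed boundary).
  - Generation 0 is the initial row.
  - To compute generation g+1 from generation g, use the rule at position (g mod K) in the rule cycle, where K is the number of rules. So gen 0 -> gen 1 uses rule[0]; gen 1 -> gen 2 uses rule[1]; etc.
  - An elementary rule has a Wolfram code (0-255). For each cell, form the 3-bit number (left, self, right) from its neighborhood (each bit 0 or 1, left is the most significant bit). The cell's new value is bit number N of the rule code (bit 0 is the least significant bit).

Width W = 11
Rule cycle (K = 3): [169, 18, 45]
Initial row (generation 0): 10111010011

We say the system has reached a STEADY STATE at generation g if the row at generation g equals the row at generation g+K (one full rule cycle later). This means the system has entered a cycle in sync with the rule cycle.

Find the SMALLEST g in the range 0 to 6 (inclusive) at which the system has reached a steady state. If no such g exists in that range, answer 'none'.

Gen 0: 10111010011
Gen 1 (rule 169): 01110100010
Gen 2 (rule 18): 10000010101
Gen 3 (rule 45): 10111011111
Gen 4 (rule 169): 01110111110
Gen 5 (rule 18): 10000000001
Gen 6 (rule 45): 10111111101
Gen 7 (rule 169): 01111111010
Gen 8 (rule 18): 10000000001
Gen 9 (rule 45): 10111111101

Answer: 5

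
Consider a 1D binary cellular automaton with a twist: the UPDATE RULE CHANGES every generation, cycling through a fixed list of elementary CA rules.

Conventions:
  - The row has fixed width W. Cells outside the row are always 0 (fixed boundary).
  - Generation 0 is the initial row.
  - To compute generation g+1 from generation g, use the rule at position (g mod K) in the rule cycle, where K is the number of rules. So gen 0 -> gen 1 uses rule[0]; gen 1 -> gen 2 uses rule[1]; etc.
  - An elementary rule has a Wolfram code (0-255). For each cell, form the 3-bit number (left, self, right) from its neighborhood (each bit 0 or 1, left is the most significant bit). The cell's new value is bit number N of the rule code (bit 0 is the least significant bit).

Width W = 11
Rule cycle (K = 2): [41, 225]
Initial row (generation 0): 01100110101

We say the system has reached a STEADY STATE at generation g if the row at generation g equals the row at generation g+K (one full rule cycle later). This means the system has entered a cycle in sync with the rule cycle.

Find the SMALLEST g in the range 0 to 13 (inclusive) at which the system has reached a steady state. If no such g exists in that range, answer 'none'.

Gen 0: 01100110101
Gen 1 (rule 41): 01000101010
Gen 2 (rule 225): 00010010100
Gen 3 (rule 41): 11000001001
Gen 4 (rule 225): 01011100000
Gen 5 (rule 41): 00110001111
Gen 6 (rule 225): 10010100111
Gen 7 (rule 41): 00001000100
Gen 8 (rule 225): 11100010001
Gen 9 (rule 41): 10001000100
Gen 10 (rule 225): 00100010001
Gen 11 (rule 41): 10001000100
Gen 12 (rule 225): 00100010001
Gen 13 (rule 41): 10001000100
Gen 14 (rule 225): 00100010001
Gen 15 (rule 41): 10001000100

Answer: 9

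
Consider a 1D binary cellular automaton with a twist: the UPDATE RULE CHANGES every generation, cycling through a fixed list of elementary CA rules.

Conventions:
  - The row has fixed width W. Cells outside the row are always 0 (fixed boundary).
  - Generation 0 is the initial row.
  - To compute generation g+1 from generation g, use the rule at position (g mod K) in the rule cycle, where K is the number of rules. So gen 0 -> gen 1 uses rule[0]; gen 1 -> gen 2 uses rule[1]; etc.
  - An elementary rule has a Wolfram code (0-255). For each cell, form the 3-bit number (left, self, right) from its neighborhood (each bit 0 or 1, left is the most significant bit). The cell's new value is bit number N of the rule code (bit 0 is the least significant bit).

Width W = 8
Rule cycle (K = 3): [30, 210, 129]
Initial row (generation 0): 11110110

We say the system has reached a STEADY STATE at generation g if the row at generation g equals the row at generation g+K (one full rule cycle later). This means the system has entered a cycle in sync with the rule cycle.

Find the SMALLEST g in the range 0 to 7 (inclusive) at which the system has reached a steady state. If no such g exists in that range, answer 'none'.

Answer: none

Derivation:
Gen 0: 11110110
Gen 1 (rule 30): 10000101
Gen 2 (rule 210): 01001000
Gen 3 (rule 129): 00000011
Gen 4 (rule 30): 00000110
Gen 5 (rule 210): 00001011
Gen 6 (rule 129): 11100000
Gen 7 (rule 30): 10010000
Gen 8 (rule 210): 01101000
Gen 9 (rule 129): 00000011
Gen 10 (rule 30): 00000110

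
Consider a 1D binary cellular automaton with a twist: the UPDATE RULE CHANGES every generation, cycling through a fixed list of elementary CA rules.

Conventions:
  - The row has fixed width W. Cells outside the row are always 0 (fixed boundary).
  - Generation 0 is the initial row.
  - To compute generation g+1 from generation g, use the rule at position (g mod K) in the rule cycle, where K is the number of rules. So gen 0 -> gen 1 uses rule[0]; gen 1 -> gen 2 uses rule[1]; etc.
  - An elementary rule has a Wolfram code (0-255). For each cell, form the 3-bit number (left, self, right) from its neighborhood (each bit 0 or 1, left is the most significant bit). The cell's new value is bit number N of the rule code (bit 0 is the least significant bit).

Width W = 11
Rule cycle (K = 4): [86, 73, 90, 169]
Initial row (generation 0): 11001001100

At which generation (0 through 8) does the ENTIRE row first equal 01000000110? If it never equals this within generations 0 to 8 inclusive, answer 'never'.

Gen 0: 11001001100
Gen 1 (rule 86): 01111110110
Gen 2 (rule 73): 01000010110
Gen 3 (rule 90): 10100100111
Gen 4 (rule 169): 01000000110
Gen 5 (rule 86): 11100001011
Gen 6 (rule 73): 10101100011
Gen 7 (rule 90): 00001110111
Gen 8 (rule 169): 11101101110

Answer: 4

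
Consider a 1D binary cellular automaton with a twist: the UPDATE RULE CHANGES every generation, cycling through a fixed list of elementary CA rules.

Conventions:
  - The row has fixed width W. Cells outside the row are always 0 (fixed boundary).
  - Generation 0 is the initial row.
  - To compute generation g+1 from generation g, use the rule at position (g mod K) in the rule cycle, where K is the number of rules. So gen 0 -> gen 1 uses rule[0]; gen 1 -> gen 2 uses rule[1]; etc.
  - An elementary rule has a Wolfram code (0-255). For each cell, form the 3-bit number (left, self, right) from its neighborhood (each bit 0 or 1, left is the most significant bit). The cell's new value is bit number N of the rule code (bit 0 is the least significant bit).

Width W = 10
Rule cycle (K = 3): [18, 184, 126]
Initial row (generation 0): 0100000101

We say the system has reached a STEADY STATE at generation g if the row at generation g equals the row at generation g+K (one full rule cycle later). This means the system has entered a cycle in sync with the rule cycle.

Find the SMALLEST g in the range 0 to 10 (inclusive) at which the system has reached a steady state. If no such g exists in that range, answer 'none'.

Answer: 5

Derivation:
Gen 0: 0100000101
Gen 1 (rule 18): 1010001000
Gen 2 (rule 184): 0101000100
Gen 3 (rule 126): 1111101110
Gen 4 (rule 18): 0000000001
Gen 5 (rule 184): 0000000000
Gen 6 (rule 126): 0000000000
Gen 7 (rule 18): 0000000000
Gen 8 (rule 184): 0000000000
Gen 9 (rule 126): 0000000000
Gen 10 (rule 18): 0000000000
Gen 11 (rule 184): 0000000000
Gen 12 (rule 126): 0000000000
Gen 13 (rule 18): 0000000000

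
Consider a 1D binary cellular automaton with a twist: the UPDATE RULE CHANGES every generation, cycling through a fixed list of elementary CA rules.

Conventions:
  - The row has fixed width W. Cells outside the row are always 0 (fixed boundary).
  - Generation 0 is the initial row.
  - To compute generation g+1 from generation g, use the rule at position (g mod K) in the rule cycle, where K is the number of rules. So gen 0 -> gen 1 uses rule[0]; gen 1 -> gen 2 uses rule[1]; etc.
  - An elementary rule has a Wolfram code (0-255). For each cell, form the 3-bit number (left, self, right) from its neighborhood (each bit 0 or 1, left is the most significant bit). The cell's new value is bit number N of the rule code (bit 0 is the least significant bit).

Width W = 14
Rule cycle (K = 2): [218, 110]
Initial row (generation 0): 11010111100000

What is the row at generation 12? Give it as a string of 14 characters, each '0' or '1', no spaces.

Gen 0: 11010111100000
Gen 1 (rule 218): 11000111110000
Gen 2 (rule 110): 11001100010000
Gen 3 (rule 218): 11111110101000
Gen 4 (rule 110): 10000011111000
Gen 5 (rule 218): 01000111111100
Gen 6 (rule 110): 11001100000100
Gen 7 (rule 218): 11111110001010
Gen 8 (rule 110): 10000010011110
Gen 9 (rule 218): 01000101111111
Gen 10 (rule 110): 11001111000001
Gen 11 (rule 218): 11111111100010
Gen 12 (rule 110): 10000000100110

Answer: 10000000100110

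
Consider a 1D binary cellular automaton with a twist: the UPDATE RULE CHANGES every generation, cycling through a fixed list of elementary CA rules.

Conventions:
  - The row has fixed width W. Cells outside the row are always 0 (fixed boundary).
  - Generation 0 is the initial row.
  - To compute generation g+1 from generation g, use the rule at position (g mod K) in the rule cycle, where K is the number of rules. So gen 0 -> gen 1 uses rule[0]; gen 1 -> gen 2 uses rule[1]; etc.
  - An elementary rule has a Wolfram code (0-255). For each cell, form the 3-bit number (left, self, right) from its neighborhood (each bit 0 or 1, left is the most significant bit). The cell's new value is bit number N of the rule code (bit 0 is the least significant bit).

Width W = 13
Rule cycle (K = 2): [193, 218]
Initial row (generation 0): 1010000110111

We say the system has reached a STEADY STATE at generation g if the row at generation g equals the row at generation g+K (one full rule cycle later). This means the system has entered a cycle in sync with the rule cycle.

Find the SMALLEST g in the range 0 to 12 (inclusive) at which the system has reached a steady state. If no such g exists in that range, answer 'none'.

Answer: 4

Derivation:
Gen 0: 1010000110111
Gen 1 (rule 193): 0000110010011
Gen 2 (rule 218): 0001111101111
Gen 3 (rule 193): 1100111100111
Gen 4 (rule 218): 1111111111111
Gen 5 (rule 193): 0111111111111
Gen 6 (rule 218): 1111111111111
Gen 7 (rule 193): 0111111111111
Gen 8 (rule 218): 1111111111111
Gen 9 (rule 193): 0111111111111
Gen 10 (rule 218): 1111111111111
Gen 11 (rule 193): 0111111111111
Gen 12 (rule 218): 1111111111111
Gen 13 (rule 193): 0111111111111
Gen 14 (rule 218): 1111111111111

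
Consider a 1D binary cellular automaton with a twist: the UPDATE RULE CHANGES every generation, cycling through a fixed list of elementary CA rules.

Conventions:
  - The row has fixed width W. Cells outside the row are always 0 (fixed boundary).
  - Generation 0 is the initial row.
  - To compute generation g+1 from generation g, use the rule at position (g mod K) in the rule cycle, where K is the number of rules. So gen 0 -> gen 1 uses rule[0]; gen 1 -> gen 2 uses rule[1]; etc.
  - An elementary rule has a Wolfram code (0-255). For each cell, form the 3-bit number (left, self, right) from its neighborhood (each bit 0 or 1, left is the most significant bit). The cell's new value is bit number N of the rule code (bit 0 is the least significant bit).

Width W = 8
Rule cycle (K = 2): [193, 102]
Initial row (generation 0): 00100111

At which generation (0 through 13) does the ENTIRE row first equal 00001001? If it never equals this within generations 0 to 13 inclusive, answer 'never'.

Gen 0: 00100111
Gen 1 (rule 193): 10000011
Gen 2 (rule 102): 10000101
Gen 3 (rule 193): 00110000
Gen 4 (rule 102): 01010000
Gen 5 (rule 193): 00000111
Gen 6 (rule 102): 00001001
Gen 7 (rule 193): 11100000
Gen 8 (rule 102): 00100000
Gen 9 (rule 193): 10001111
Gen 10 (rule 102): 10010001
Gen 11 (rule 193): 00000100
Gen 12 (rule 102): 00001100
Gen 13 (rule 193): 11100101

Answer: 6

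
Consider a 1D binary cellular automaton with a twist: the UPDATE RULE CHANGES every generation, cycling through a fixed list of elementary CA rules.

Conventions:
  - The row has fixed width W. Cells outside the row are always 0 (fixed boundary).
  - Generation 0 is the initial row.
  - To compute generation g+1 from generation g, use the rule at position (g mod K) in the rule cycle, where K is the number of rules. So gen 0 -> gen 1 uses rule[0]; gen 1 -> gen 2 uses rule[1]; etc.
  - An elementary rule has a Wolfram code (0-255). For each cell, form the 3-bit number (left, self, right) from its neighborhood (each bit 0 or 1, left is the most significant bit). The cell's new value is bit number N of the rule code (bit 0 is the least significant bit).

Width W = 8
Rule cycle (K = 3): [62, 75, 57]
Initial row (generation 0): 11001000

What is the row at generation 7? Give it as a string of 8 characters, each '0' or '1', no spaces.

Answer: 11000010

Derivation:
Gen 0: 11001000
Gen 1 (rule 62): 10111100
Gen 2 (rule 75): 00100101
Gen 3 (rule 57): 10010010
Gen 4 (rule 62): 11111111
Gen 5 (rule 75): 10000001
Gen 6 (rule 57): 01111100
Gen 7 (rule 62): 11000010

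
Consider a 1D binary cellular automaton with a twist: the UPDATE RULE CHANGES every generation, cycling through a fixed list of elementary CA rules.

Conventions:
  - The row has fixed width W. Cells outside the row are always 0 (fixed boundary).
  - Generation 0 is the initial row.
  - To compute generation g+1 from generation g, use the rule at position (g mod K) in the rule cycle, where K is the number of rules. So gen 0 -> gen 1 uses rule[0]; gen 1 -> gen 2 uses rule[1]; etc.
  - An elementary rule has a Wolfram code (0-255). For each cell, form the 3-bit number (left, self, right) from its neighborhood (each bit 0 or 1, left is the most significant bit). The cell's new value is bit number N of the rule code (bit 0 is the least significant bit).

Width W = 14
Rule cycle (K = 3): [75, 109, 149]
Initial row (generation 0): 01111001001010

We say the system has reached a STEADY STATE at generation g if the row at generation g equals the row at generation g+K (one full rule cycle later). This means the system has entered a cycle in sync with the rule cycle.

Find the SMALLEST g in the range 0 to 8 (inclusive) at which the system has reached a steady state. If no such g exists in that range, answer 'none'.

Answer: none

Derivation:
Gen 0: 01111001001010
Gen 1 (rule 75): 11001010010000
Gen 2 (rule 109): 11001110010111
Gen 3 (rule 149): 00100101010010
Gen 4 (rule 75): 11001000000100
Gen 5 (rule 109): 11001011110101
Gen 6 (rule 149): 00101001100101
Gen 7 (rule 75): 11000011101000
Gen 8 (rule 109): 11011010111011
Gen 9 (rule 149): 00000010010000
Gen 10 (rule 75): 11111100100111
Gen 11 (rule 109): 10000100100101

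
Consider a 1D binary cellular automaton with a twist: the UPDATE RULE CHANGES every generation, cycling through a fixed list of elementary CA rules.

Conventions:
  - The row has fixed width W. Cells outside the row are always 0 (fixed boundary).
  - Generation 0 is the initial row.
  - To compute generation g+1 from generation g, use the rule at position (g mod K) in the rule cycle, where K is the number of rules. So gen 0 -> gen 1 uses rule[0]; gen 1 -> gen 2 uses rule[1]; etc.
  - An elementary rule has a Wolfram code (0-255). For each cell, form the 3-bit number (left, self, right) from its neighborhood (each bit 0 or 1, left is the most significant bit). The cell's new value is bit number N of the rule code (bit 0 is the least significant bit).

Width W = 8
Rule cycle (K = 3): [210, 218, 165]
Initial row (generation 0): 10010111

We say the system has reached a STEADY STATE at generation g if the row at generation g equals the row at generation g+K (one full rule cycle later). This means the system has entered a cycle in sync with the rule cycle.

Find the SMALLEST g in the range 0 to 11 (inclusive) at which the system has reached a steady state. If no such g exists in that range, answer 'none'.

Answer: 11

Derivation:
Gen 0: 10010111
Gen 1 (rule 210): 01100011
Gen 2 (rule 218): 11110111
Gen 3 (rule 165): 01101010
Gen 4 (rule 210): 10100001
Gen 5 (rule 218): 00010010
Gen 6 (rule 165): 11010010
Gen 7 (rule 210): 01001101
Gen 8 (rule 218): 10111100
Gen 9 (rule 165): 11011001
Gen 10 (rule 210): 01001110
Gen 11 (rule 218): 10111111
Gen 12 (rule 165): 11011110
Gen 13 (rule 210): 01001111
Gen 14 (rule 218): 10111111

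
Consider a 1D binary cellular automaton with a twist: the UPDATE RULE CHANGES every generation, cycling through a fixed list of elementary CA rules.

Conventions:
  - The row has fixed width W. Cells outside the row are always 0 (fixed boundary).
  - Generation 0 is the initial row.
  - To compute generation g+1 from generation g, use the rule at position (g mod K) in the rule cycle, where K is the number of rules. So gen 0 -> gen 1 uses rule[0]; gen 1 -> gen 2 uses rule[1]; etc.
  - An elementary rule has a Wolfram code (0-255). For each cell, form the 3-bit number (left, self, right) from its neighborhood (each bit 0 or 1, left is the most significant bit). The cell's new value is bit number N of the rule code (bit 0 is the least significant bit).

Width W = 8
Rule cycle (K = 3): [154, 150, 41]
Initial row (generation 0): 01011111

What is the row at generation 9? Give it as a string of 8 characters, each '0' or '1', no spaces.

Gen 0: 01011111
Gen 1 (rule 154): 10011110
Gen 2 (rule 150): 11101101
Gen 3 (rule 41): 10011010
Gen 4 (rule 154): 01110001
Gen 5 (rule 150): 10101011
Gen 6 (rule 41): 01010110
Gen 7 (rule 154): 10000101
Gen 8 (rule 150): 11001101
Gen 9 (rule 41): 10001010

Answer: 10001010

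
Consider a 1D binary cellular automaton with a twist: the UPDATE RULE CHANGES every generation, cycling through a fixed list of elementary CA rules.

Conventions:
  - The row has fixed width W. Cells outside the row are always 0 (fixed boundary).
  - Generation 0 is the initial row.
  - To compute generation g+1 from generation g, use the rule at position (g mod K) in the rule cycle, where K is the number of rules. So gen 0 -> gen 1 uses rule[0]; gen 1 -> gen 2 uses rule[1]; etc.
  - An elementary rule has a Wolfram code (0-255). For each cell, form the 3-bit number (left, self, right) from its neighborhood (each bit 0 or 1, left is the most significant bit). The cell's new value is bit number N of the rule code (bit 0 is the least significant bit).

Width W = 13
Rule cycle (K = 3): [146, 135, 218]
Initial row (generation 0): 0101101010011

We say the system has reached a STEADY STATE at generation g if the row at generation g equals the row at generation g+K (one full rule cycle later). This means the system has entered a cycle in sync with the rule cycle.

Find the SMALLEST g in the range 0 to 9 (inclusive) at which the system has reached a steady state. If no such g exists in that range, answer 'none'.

Gen 0: 0101101010011
Gen 1 (rule 146): 1000000001100
Gen 2 (rule 135): 1011111110001
Gen 3 (rule 218): 0011111111010
Gen 4 (rule 146): 0101111110001
Gen 5 (rule 135): 1100111100111
Gen 6 (rule 218): 1111111111111
Gen 7 (rule 146): 0111111111110
Gen 8 (rule 135): 1011111111100
Gen 9 (rule 218): 0011111111110
Gen 10 (rule 146): 0101111111101
Gen 11 (rule 135): 1100111111001
Gen 12 (rule 218): 1111111111110

Answer: none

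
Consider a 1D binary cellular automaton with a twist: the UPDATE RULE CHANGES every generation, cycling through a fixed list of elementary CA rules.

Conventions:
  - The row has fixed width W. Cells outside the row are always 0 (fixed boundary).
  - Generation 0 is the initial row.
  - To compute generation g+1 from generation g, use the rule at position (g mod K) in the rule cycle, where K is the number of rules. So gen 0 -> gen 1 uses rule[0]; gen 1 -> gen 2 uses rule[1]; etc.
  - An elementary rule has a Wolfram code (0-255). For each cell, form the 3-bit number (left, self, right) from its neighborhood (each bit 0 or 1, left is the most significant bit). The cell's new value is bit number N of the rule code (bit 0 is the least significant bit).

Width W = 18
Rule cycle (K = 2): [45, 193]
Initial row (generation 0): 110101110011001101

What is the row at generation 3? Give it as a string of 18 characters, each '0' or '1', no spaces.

Gen 0: 110101110011001101
Gen 1 (rule 45): 101111000010001011
Gen 2 (rule 193): 000111011000100001
Gen 3 (rule 45): 110100110010101101

Answer: 110100110010101101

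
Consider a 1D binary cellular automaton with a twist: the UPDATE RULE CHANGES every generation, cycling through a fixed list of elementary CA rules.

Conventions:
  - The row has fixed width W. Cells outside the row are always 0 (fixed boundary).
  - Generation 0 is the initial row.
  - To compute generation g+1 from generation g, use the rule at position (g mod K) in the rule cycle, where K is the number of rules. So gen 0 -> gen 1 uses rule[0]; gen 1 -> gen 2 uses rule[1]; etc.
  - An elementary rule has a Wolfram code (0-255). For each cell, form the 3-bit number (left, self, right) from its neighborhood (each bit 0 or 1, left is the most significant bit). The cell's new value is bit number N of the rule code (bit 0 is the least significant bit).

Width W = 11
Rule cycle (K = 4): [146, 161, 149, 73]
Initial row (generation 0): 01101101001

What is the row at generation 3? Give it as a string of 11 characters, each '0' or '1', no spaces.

Gen 0: 01101101001
Gen 1 (rule 146): 10000000110
Gen 2 (rule 161): 00111110000
Gen 3 (rule 149): 10011101111

Answer: 10011101111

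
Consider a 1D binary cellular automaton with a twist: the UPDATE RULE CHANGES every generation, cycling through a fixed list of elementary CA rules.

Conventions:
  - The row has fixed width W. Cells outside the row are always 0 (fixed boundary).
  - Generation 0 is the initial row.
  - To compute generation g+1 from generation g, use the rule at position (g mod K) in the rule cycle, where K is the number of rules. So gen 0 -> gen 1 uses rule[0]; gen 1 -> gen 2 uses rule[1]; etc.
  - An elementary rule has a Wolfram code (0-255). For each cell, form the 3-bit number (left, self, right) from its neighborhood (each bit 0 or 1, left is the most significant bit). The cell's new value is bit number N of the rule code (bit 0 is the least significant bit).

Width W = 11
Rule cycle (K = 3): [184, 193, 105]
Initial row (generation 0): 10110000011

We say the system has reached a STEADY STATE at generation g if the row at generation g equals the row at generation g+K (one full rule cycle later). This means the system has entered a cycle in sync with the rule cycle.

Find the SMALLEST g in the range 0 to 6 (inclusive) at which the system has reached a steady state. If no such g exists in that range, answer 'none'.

Answer: none

Derivation:
Gen 0: 10110000011
Gen 1 (rule 184): 01101000010
Gen 2 (rule 193): 00100011000
Gen 3 (rule 105): 10001011011
Gen 4 (rule 184): 01000110110
Gen 5 (rule 193): 00010010010
Gen 6 (rule 105): 11000000000
Gen 7 (rule 184): 10100000000
Gen 8 (rule 193): 00001111111
Gen 9 (rule 105): 11101000001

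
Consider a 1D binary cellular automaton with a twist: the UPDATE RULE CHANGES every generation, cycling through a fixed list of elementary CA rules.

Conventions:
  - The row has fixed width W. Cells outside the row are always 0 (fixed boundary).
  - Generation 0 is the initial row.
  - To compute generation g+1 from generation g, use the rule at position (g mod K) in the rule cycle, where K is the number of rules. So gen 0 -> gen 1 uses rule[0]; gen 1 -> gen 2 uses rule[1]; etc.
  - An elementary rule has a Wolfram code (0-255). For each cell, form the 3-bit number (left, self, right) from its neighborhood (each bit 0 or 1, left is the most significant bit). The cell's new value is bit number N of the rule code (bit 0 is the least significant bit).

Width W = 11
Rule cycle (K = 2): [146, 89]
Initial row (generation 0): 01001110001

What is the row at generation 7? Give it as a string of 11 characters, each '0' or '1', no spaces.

Answer: 00100101010

Derivation:
Gen 0: 01001110001
Gen 1 (rule 146): 10110101010
Gen 2 (rule 89): 00110000001
Gen 3 (rule 146): 01001000010
Gen 4 (rule 89): 00100111001
Gen 5 (rule 146): 01011010110
Gen 6 (rule 89): 00011000111
Gen 7 (rule 146): 00100101010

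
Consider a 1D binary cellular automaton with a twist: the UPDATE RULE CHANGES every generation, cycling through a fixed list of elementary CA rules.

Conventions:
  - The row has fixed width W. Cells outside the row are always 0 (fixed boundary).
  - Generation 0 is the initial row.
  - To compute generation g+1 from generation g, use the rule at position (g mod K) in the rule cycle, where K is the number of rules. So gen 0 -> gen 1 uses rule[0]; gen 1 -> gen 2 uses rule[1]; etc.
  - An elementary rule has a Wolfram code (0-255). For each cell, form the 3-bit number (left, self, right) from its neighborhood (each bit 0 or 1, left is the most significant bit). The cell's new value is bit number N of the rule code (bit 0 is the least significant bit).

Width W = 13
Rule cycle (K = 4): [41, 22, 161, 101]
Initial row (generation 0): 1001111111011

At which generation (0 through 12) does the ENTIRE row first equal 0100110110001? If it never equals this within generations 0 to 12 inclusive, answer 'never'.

Gen 0: 1001111111011
Gen 1 (rule 41): 0001000000110
Gen 2 (rule 22): 0011100001001
Gen 3 (rule 161): 1001001100000
Gen 4 (rule 101): 1001000101111
Gen 5 (rule 41): 0000010011000
Gen 6 (rule 22): 0000111100100
Gen 7 (rule 161): 1110011000001
Gen 8 (rule 101): 0010001011101
Gen 9 (rule 41): 1000100110010
Gen 10 (rule 22): 1101111001111
Gen 11 (rule 161): 0010110000110
Gen 12 (rule 101): 1011010110010

Answer: never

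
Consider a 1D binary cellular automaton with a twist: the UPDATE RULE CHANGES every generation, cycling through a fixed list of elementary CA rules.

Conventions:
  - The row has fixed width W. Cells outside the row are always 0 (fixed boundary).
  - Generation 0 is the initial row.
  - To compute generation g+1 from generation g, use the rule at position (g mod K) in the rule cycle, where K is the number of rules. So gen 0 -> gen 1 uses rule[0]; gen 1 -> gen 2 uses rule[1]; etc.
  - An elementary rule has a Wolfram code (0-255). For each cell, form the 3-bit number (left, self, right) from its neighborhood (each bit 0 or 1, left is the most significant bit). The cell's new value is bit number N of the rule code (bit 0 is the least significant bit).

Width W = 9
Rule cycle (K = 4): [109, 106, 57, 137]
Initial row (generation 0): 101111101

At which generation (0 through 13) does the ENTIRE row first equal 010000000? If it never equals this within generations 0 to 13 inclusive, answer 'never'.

Gen 0: 101111101
Gen 1 (rule 109): 111000111
Gen 2 (rule 106): 101001101
Gen 3 (rule 57): 010101010
Gen 4 (rule 137): 000000000
Gen 5 (rule 109): 111111111
Gen 6 (rule 106): 100000001
Gen 7 (rule 57): 011111100
Gen 8 (rule 137): 011111001
Gen 9 (rule 109): 010001001
Gen 10 (rule 106): 100010010
Gen 11 (rule 57): 011001001
Gen 12 (rule 137): 010000000
Gen 13 (rule 109): 010111111

Answer: 12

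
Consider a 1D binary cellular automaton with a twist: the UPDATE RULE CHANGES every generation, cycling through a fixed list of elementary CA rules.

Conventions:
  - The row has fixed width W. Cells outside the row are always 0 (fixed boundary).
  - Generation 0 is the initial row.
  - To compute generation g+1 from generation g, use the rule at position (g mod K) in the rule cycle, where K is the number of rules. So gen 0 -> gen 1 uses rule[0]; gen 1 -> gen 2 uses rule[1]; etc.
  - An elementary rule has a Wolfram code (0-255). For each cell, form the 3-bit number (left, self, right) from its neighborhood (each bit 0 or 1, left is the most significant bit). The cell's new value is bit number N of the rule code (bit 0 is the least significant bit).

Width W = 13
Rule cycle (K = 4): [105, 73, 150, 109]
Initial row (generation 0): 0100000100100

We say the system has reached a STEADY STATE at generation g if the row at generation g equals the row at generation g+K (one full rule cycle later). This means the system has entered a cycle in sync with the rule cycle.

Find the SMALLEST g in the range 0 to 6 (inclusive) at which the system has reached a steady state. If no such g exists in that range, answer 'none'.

Gen 0: 0100000100100
Gen 1 (rule 105): 0001110000001
Gen 2 (rule 73): 1101010111100
Gen 3 (rule 150): 0001010011010
Gen 4 (rule 109): 1101110011110
Gen 5 (rule 105): 1111010010010
Gen 6 (rule 73): 1001000000000
Gen 7 (rule 150): 1111100000000
Gen 8 (rule 109): 1000101111111
Gen 9 (rule 105): 0010011000001
Gen 10 (rule 73): 1000011011100

Answer: none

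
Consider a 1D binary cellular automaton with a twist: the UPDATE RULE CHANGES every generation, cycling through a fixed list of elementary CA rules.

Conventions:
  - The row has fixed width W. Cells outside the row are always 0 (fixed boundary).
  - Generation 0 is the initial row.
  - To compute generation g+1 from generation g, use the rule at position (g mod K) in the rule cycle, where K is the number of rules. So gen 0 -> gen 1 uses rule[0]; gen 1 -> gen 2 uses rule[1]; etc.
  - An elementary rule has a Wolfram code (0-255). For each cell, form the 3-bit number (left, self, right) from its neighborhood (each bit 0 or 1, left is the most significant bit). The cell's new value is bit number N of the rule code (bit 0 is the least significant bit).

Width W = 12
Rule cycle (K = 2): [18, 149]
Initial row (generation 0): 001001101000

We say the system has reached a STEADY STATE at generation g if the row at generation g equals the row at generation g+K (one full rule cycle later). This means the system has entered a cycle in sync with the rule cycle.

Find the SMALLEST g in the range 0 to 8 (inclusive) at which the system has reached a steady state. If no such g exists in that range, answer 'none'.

Gen 0: 001001101000
Gen 1 (rule 18): 010110000100
Gen 2 (rule 149): 010001110111
Gen 3 (rule 18): 101010000000
Gen 4 (rule 149): 101011111111
Gen 5 (rule 18): 000000000000
Gen 6 (rule 149): 111111111111
Gen 7 (rule 18): 000000000000
Gen 8 (rule 149): 111111111111
Gen 9 (rule 18): 000000000000
Gen 10 (rule 149): 111111111111

Answer: 5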